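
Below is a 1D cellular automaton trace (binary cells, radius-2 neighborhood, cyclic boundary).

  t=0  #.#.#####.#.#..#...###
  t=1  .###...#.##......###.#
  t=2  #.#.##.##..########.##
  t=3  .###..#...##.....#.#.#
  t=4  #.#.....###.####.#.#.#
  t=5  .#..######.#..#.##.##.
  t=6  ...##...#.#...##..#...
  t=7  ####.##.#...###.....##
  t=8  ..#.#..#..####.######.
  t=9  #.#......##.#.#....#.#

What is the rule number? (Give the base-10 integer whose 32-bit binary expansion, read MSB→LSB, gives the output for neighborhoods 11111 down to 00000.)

1294682347

  nb #####: next=.  (t=0,i=6, bit31=0)
  nb ####.: next=#  (t=0,i=7, bit30=1)
  nb ###.#: next=.  (t=0,i=0, bit29=0)
  nb ###..: next=.  (t=1,i=3, bit28=0)
  nb ##.##: next=#  (t=2,i=6, bit27=1)
  nb ##.#.: next=#  (t=0,i=1, bit26=1)
  nb ##..#: next=.  (t=2,i=9, bit25=0)
  nb ##...: next=#  (t=1,i=4, bit24=1)
  nb #.###: next=.  (t=0,i=4, bit23=0)
  nb #.##.: next=.  (t=1,i=9, bit22=0)
  nb #.#.#: next=#  (t=0,i=2, bit21=1)
  nb #.#..: next=.  (t=0,i=12, bit20=0)
  nb #..##: next=#  (t=2,i=10, bit19=1)
  nb #..#.: next=.  (t=0,i=14, bit18=0)
  nb #...#: next=#  (t=0,i=17, bit17=1)
  nb #....: next=#  (t=1,i=12, bit16=1)
  nb .####: next=.  (t=0,i=5, bit15=0)
  nb .###.: next=#  (t=1,i=2, bit14=1)
  nb .##.#: next=.  (t=2,i=5, bit13=0)
  nb .##..: next=.  (t=1,i=10, bit12=0)
  nb .#.##: next=#  (t=0,i=3, bit11=1)
  nb .#.#.: next=.  (t=0,i=11, bit10=0)
  nb .#..#: next=.  (t=0,i=13, bit9=0)
  nb .#...: next=.  (t=0,i=16, bit8=0)
  nb ..###: next=#  (t=0,i=19, bit7=1)
  nb ..##.: next=#  (t=3,i=10, bit6=1)
  nb ..#.#: next=#  (t=1,i=7, bit5=1)
  nb ..#..: next=.  (t=0,i=15, bit4=0)
  nb ...##: next=#  (t=0,i=18, bit3=1)
  nb ...#.: next=.  (t=1,i=6, bit2=0)
  nb ....#: next=#  (t=1,i=15, bit1=1)
  nb .....: next=#  (t=1,i=13, bit0=1)
  bits 01001101001010110100100011101011 = 1294682347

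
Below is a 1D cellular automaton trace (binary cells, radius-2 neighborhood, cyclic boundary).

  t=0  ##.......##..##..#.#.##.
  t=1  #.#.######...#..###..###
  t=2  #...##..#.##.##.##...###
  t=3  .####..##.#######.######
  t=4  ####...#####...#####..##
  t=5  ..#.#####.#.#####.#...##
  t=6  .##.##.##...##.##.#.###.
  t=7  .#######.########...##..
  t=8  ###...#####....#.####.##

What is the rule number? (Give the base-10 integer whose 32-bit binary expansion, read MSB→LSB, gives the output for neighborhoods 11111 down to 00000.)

  nb #####: next=.  (t=1,i=6, bit31=0)
  nb ####.: next=#  (t=1,i=8, bit30=1)
  nb ###.#: next=#  (t=1,i=0, bit29=1)
  nb ###..: next=.  (t=1,i=9, bit28=0)
  nb ##.##: next=#  (t=0,i=23, bit27=1)
  nb ##.#.: next=.  (t=1,i=1, bit26=0)
  nb ##..#: next=.  (t=0,i=11, bit25=0)
  nb ##...: next=#  (t=0,i=2, bit24=1)
  nb #.###: next=#  (t=1,i=4, bit23=1)
  nb #.##.: next=#  (t=0,i=0, bit22=1)
  nb #.#.#: next=.  (t=0,i=19, bit21=0)
  nb #.#..: next=#  (t=5,i=18, bit20=1)
  nb #..##: next=.  (t=0,i=12, bit19=0)
  nb #..#.: next=#  (t=0,i=16, bit18=1)
  nb #...#: next=#  (t=1,i=11, bit17=1)
  nb #....: next=.  (t=0,i=3, bit16=0)
  nb .####: next=#  (t=1,i=5, bit15=1)
  nb .###.: next=#  (t=1,i=17, bit14=1)
  nb .##.#: next=#  (t=0,i=22, bit13=1)
  nb .##..: next=.  (t=0,i=1, bit12=0)
  nb .#.##: next=.  (t=0,i=20, bit11=0)
  nb .#.#.: next=#  (t=0,i=18, bit10=1)
  nb .#..#: next=#  (t=1,i=14, bit9=1)
  nb .#...: next=.  (t=5,i=19, bit8=0)
  nb ..###: next=#  (t=1,i=16, bit7=1)
  nb ..##.: next=#  (t=0,i=9, bit6=1)
  nb ..#.#: next=#  (t=0,i=17, bit5=1)
  nb ..#..: next=#  (t=1,i=13, bit4=1)
  nb ...##: next=#  (t=0,i=8, bit3=1)
  nb ...#.: next=.  (t=1,i=12, bit2=0)
  nb ....#: next=#  (t=0,i=7, bit1=1)
  nb .....: next=#  (t=0,i=4, bit0=1)
  bits 01101001110101101110011011111011 = 1775691515

1775691515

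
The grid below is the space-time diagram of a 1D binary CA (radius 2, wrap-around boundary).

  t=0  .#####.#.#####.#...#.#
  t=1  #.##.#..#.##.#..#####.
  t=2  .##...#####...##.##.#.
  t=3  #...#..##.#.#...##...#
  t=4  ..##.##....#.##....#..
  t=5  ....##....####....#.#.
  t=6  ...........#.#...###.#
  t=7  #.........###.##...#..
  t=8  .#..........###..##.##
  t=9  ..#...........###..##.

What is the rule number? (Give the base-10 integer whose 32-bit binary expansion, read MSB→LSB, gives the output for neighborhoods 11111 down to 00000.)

3125710628

  #####|#  b31=1 t=0,i=3
  ####.|.  b30=0 t=0,i=4
  ###.#|#  b29=1 t=0,i=5
  ###..|#  b28=1 t=2,i=10
  ##.##|#  b27=1 t=2,i=16
  ##.#.|.  b26=0 t=0,i=6
  ##..#|#  b25=1 t=8,i=15
  ##...|.  b24=0 t=2,i=3
  #.###|.  b23=0 t=0,i=1
  #.##.|#  b22=1 t=1,i=2
  #.#.#|.  b21=0 t=0,i=7
  #.#..|.  b20=0 t=0,i=15
  #..##|#  b19=1 t=1,i=15
  #..#.|#  b18=1 t=1,i=7
  #...#|#  b17=1 t=0,i=17
  #....|.  b16=0 t=4,i=8
  .####|#  b15=1 t=0,i=2
  .###.|.  b14=0 t=6,i=18
  .##.#|.  b13=0 t=1,i=3
  .##..|.  b12=0 t=2,i=2
  .#.##|#  b11=1 t=0,i=0
  .#.#.|#  b10=1 t=0,i=20
  .#..#|#  b9=1 t=1,i=6
  .#...|#  b8=1 t=0,i=16
  ..###|.  b7=0 t=1,i=16
  ..##.|.  b6=0 t=2,i=1
  ..#.#|#  b5=1 t=0,i=19
  ..#..|.  b4=0 t=3,i=4
  ...##|.  b3=0 t=2,i=5
  ...#.|#  b2=1 t=0,i=18
  ....#|.  b1=0 t=4,i=0
  .....|.  b0=0 t=5,i=1
  bits 10111010010011101000111100100100 = 3125710628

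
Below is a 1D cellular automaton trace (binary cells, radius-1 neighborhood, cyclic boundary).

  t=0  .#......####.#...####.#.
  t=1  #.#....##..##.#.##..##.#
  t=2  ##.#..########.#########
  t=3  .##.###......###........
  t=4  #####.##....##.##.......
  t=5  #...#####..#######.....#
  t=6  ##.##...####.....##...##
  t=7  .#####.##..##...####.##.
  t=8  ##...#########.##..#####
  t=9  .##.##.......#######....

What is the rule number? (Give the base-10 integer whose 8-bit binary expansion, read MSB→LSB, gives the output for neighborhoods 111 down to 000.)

  [7] ### => .  t=0,i=9
  [6] ##. => #  t=0,i=11
  [5] #.# => #  t=0,i=12
  [4] #.. => #  t=0,i=2
  [3] .## => #  t=0,i=8
  [2] .#. => .  t=0,i=1
  [1] ..# => #  t=0,i=0
  [0] ... => .  t=0,i=3
  bits 01111010 = 122

122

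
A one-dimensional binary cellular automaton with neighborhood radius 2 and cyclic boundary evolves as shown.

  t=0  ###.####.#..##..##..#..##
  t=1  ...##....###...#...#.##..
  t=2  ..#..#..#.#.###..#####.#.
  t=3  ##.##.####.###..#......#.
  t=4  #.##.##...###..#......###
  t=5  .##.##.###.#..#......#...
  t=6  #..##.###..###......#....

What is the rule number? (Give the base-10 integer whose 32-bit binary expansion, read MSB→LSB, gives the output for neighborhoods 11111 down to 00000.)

165563948

  #####|.  b31=0 t=0,i=0
  ####.|.  b30=0 t=0,i=1
  ###.#|.  b29=0 t=0,i=2
  ###..|.  b28=0 t=1,i=11
  ##.##|#  b27=1 t=0,i=3
  ##.#.|.  b26=0 t=0,i=8
  ##..#|.  b25=0 t=0,i=14
  ##...|#  b24=1 t=1,i=5
  #.###|#  b23=1 t=0,i=4
  #.##.|#  b22=1 t=1,i=21
  #.#.#|.  b21=0 t=2,i=10
  #.#..|#  b20=1 t=0,i=9
  #..##|#  b19=1 t=0,i=11
  #..#.|#  b18=1 t=0,i=19
  #...#|#  b17=1 t=1,i=13
  #....|.  b16=0 t=1,i=6
  .####|.  b15=0 t=0,i=5
  .###.|#  b14=1 t=1,i=10
  .##.#|.  b13=0 t=3,i=1
  .##..|.  b12=0 t=0,i=13
  .#.##|#  b11=1 t=1,i=20
  .#.#.|#  b10=1 t=2,i=9
  .#..#|#  b9=1 t=0,i=10
  .#...|.  b8=0 t=1,i=16
  ..###|.  b7=0 t=0,i=23
  ..##.|.  b6=0 t=0,i=12
  ..#.#|#  b5=1 t=1,i=19
  ..#..|.  b4=0 t=0,i=20
  ...##|#  b3=1 t=1,i=2
  ...#.|#  b2=1 t=1,i=14
  ....#|.  b1=0 t=1,i=1
  .....|.  b0=0 t=1,i=0
  bits 00001001110111100100111000101100 = 165563948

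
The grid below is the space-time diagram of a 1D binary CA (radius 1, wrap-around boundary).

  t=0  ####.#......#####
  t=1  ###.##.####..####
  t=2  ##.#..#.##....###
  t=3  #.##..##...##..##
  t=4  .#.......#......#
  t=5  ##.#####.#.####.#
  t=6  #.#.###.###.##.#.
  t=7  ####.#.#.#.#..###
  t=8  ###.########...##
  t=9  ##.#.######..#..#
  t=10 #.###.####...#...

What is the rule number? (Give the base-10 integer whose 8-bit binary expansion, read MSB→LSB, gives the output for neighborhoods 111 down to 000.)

165

  [7] ### => #  t=0,i=0
  [6] ##. => .  t=0,i=3
  [5] #.# => #  t=0,i=4
  [4] #.. => .  t=0,i=6
  [3] .## => .  t=0,i=12
  [2] .#. => #  t=0,i=5
  [1] ..# => .  t=0,i=11
  [0] ... => #  t=0,i=7
  bits 10100101 = 165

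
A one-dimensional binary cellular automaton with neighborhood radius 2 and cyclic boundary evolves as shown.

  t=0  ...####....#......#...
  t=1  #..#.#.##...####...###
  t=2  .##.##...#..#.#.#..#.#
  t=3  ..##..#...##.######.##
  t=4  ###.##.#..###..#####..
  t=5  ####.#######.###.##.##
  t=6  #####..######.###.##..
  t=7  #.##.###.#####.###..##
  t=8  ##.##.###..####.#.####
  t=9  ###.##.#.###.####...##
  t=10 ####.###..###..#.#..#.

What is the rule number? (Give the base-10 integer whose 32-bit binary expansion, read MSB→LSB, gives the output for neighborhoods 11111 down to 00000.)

  [31] ##### => #  t=3,i=15
  [30] ####. => #  t=0,i=5
  [29] ###.# => #  t=3,i=18
  [28] ###.. => .  t=0,i=6
  [27] ##.## => #  t=2,i=3
  [26] ##.#. => #  t=4,i=6
  [25] ##..# => #  t=1,i=1
  [24] ##... => #  t=0,i=7
  [23] #.### => .  t=3,i=13
  [22] #.##. => .  t=1,i=7
  [21] #.#.# => #  t=1,i=5
  [20] #.#.. => #  t=2,i=16
  [19] #..## => #  t=3,i=1
  [18] #..#. => #  t=1,i=2
  [17] #...# => .  t=1,i=10
  [16] #.... => #  t=0,i=8
  [15] .#### => .  t=0,i=4
  [14] .###. => #  t=4,i=1
  [13] .##.# => #  t=2,i=2
  [12] .##.. => .  t=1,i=8
  [11] .#.## => .  t=1,i=6
  [10] .#.#. => #  t=1,i=4
  [9] .#..# => #  t=2,i=10
  [8] .#... => #  t=0,i=12
  [7] ..### => #  t=0,i=3
  [6] ..##. => #  t=3,i=2
  [5] ..#.# => .  t=1,i=3
  [4] ..#.. => .  t=0,i=11
  [3] ...## => .  t=0,i=2
  [2] ...#. => .  t=0,i=10
  [1] ....# => .  t=0,i=1
  [0] ..... => #  t=0,i=0
  bits 11101111001111010110011111000001 = 4013778881

4013778881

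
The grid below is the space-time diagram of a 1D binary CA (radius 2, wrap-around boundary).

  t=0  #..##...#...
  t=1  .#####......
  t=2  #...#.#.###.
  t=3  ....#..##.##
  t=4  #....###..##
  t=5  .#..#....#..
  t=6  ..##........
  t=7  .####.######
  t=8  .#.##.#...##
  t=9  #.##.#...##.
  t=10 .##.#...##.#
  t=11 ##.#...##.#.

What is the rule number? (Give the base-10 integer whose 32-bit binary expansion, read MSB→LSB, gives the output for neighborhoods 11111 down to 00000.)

  [31] ##### => .  t=1,i=3
  [30] ####. => #  t=1,i=4
  [29] ###.# => #  t=2,i=10
  [28] ###.. => .  t=1,i=5
  [27] ##.## => .  t=3,i=9
  [26] ##.#. => #  t=2,i=11
  [25] ##..# => .  t=4,i=8
  [24] ##... => #  t=0,i=5
  [23] #.### => #  t=2,i=8
  [22] #.##. => #  t=3,i=10
  [21] #.#.# => .  t=2,i=6
  [20] #.#.. => .  t=2,i=0
  [19] #..## => #  t=0,i=2
  [18] #..#. => #  t=5,i=3
  [17] #...# => .  t=0,i=6
  [16] #.... => .  t=1,i=7
  [15] .#### => .  t=1,i=2
  [14] .###. => .  t=2,i=9
  [13] .##.# => .  t=3,i=8
  [12] .##.. => #  t=0,i=4
  [11] .#.## => #  t=2,i=7
  [10] .#.#. => .  t=2,i=5
  [9] .#..# => #  t=0,i=1
  [8] .#... => .  t=0,i=9
  [7] ..### => .  t=1,i=1
  [6] ..##. => #  t=0,i=3
  [5] ..#.# => #  t=2,i=4
  [4] ..#.. => .  t=0,i=0
  [3] ...## => #  t=1,i=0
  [2] ...#. => .  t=0,i=7
  [1] ....# => .  t=1,i=11
  [0] ..... => #  t=1,i=8
  bits 01100101110011000001101001101001 = 1707874921

1707874921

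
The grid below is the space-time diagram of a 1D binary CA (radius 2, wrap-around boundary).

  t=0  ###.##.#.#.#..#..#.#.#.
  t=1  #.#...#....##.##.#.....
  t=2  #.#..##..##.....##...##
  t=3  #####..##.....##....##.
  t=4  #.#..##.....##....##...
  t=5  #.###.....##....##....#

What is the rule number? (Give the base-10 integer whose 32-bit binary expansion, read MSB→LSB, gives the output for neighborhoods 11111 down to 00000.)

2794980030

  #####|#  b31=1 t=3,i=2
  ####.|.  b30=0 t=3,i=3
  ###.#|#  b29=1 t=0,i=2
  ###..|.  b28=0 t=3,i=4
  ##.##|.  b27=0 t=0,i=3
  ##.#.|#  b26=1 t=0,i=6
  ##..#|#  b25=1 t=2,i=7
  ##...|.  b24=0 t=2,i=11
  #.###|#  b23=1 t=0,i=0
  #.##.|.  b22=0 t=0,i=4
  #.#.#|.  b21=0 t=0,i=7
  #.#..|#  b20=1 t=0,i=11
  #..##|#  b19=1 t=2,i=4
  #..#.|.  b18=0 t=0,i=13
  #...#|.  b17=0 t=1,i=4
  #....|.  b16=0 t=1,i=8
  .####|.  b15=0 t=3,i=1
  .###.|.  b14=0 t=0,i=1
  .##.#|.  b13=0 t=0,i=5
  .##..|.  b12=0 t=2,i=6
  .#.##|.  b11=0 t=0,i=22
  .#.#.|.  b10=0 t=0,i=8
  .#..#|#  b9=1 t=0,i=12
  .#...|.  b8=0 t=1,i=3
  ..###|#  b7=1 t=2,i=21
  ..##.|.  b6=0 t=1,i=11
  ..#.#|#  b5=1 t=0,i=17
  ..#..|#  b4=1 t=0,i=14
  ...##|#  b3=1 t=1,i=10
  ...#.|#  b2=1 t=1,i=5
  ....#|#  b1=1 t=1,i=9
  .....|.  b0=0 t=1,i=20
  bits 10100110100110000000001010111110 = 2794980030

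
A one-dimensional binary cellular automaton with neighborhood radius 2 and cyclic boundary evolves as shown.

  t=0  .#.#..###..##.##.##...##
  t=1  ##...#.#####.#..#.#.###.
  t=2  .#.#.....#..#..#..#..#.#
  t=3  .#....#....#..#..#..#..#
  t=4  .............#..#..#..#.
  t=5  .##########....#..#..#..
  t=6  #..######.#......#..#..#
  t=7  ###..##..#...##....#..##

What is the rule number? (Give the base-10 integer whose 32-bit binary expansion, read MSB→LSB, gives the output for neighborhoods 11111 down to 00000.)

  #####|#  b31=1 t=1,i=9
  ####.|.  b30=0 t=1,i=10
  ###.#|.  b29=0 t=1,i=11
  ###..|#  b28=1 t=0,i=8
  ##.##|#  b27=1 t=0,i=13
  ##.#.|#  b26=1 t=0,i=0
  ##..#|#  b25=1 t=0,i=9
  ##...|.  b24=0 t=0,i=19
  #.###|.  b23=0 t=1,i=7
  #.##.|.  b22=0 t=0,i=14
  #.#.#|#  b21=1 t=0,i=1
  #.#..|.  b20=0 t=0,i=3
  #..##|#  b19=1 t=0,i=5
  #..#.|#  b18=1 t=1,i=15
  #...#|#  b17=1 t=0,i=20
  #....|.  b16=0 t=2,i=5
  .####|.  b15=0 t=1,i=8
  .###.|#  b14=1 t=0,i=7
  .##.#|.  b13=0 t=0,i=12
  .##..|#  b12=1 t=0,i=18
  .#.##|.  b11=0 t=1,i=6
  .#.#.|.  b10=0 t=0,i=2
  .#..#|.  b9=0 t=0,i=4
  .#...|.  b8=0 t=2,i=4
  ..###|.  b7=0 t=0,i=6
  ..##.|#  b6=1 t=0,i=11
  ..#.#|.  b5=0 t=1,i=5
  ..#..|.  b4=0 t=2,i=9
  ...##|#  b3=1 t=0,i=21
  ...#.|.  b2=0 t=1,i=4
  ....#|.  b1=0 t=2,i=7
  .....|#  b0=1 t=2,i=6
  bits 10011110001011100101000001001001 = 2653835337

2653835337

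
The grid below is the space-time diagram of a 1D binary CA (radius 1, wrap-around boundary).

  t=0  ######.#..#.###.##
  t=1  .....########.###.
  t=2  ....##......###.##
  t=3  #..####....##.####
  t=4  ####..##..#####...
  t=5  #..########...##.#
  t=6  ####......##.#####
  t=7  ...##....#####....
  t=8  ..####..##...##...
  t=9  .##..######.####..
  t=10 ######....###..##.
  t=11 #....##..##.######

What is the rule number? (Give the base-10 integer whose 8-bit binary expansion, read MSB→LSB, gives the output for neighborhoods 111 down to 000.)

  ### -> .   bit 7 = 0  t=0,i=0
  ##. -> #   bit 6 = 1  t=0,i=5
  #.# -> #   bit 5 = 1  t=0,i=6
  #.. -> #   bit 4 = 1  t=0,i=8
  .## -> #   bit 3 = 1  t=0,i=12
  .#. -> #   bit 2 = 1  t=0,i=7
  ..# -> #   bit 1 = 1  t=0,i=9
  ... -> .   bit 0 = 0  t=1,i=0
  bits 01111110 = 126

126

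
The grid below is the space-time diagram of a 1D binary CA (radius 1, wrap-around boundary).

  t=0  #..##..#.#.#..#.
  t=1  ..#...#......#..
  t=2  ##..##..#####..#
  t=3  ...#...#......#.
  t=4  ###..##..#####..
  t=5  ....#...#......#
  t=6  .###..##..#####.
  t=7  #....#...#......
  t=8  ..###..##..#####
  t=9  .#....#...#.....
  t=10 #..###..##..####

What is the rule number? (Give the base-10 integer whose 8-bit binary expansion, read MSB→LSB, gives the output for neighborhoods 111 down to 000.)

  ###|.  b7=0 t=2,i=0
  ##.|.  b6=0 t=0,i=4
  #.#|.  b5=0 t=0,i=8
  #..|.  b4=0 t=0,i=1
  .##|.  b3=0 t=0,i=3
  .#.|.  b2=0 t=0,i=0
  ..#|#  b1=1 t=0,i=2
  ...|#  b0=1 t=1,i=0
  bits 00000011 = 3

3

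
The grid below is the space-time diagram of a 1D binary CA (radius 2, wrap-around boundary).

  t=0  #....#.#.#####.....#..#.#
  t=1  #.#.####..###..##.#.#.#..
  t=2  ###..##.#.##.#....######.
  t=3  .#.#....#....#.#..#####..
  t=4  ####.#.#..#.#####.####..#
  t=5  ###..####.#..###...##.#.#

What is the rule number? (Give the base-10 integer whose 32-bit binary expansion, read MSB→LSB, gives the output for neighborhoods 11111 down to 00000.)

  ##### -> #   bit 31 = 1  t=0,i=11
  ####. -> #   bit 30 = 1  t=0,i=12
  ###.# -> .   bit 29 = 0  t=2,i=23
  ###.. -> .   bit 28 = 0  t=0,i=13
  ##.## -> .   bit 27 = 0  t=2,i=24
  ##.#. -> .   bit 26 = 0  t=1,i=17
  ##..# -> #   bit 25 = 1  t=1,i=8
  ##... -> .   bit 24 = 0  t=0,i=1
  #.### -> .   bit 23 = 0  t=0,i=9
  #.##. -> .   bit 22 = 0  t=0,i=24
  #.#.# -> #   bit 21 = 1  t=0,i=7
  #.#.. -> #   bit 20 = 1  t=1,i=22
  #..## -> .   bit 19 = 0  t=1,i=9
  #..#. -> .   bit 18 = 0  t=0,i=21
  #...# -> #   bit 17 = 1  t=3,i=24
  #.... -> #   bit 16 = 1  t=0,i=2
  .#### -> #   bit 15 = 1  t=0,i=10
  .###. -> #   bit 14 = 1  t=1,i=11
  .##.# -> .   bit 13 = 0  t=1,i=16
  .##.. -> #   bit 12 = 1  t=0,i=0
  .#.## -> .   bit 11 = 0  t=0,i=8
  .#.#. -> #   bit 10 = 1  t=0,i=6
  .#..# -> #   bit 9 = 1  t=0,i=20
  .#... -> .   bit 8 = 0  t=2,i=14
  ..### -> #   bit 7 = 1  t=1,i=10
  ..##. -> .   bit 6 = 0  t=1,i=15
  ..#.# -> #   bit 5 = 1  t=0,i=5
  ..#.. -> .   bit 4 = 0  t=0,i=19
  ...## -> .   bit 3 = 0  t=2,i=17
  ...#. -> #   bit 2 = 1  t=0,i=4
  ....# -> .   bit 1 = 0  t=0,i=3
  ..... -> #   bit 0 = 1  t=0,i=16
  bits 11000010001100111101011010100101 = 3258177189

3258177189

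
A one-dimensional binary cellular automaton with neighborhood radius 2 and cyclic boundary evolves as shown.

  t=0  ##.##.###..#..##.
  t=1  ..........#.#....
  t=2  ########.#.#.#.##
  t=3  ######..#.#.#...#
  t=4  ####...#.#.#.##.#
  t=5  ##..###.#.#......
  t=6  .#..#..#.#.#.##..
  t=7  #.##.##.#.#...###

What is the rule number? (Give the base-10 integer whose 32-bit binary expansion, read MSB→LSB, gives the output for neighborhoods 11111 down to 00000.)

  #####|#  b31=1 t=2,i=0
  ####.|.  b30=0 t=2,i=6
  ###.#|.  b29=0 t=2,i=7
  ###..|.  b28=0 t=0,i=8
  ##.##|.  b27=0 t=0,i=2
  ##.#.|#  b26=1 t=2,i=8
  ##..#|.  b25=0 t=0,i=9
  ##...|#  b24=1 t=4,i=4
  #.###|.  b23=0 t=0,i=6
  #.##.|.  b22=0 t=0,i=0
  #.#.#|.  b21=0 t=2,i=9
  #.#..|.  b20=0 t=1,i=12
  #..##|.  b19=0 t=0,i=13
  #..#.|#  b18=1 t=0,i=10
  #...#|#  b17=1 t=3,i=14
  #....|.  b16=0 t=1,i=14
  .####|#  b15=1 t=2,i=16
  .###.|.  b14=0 t=0,i=7
  .##.#|.  b13=0 t=0,i=1
  .##..|#  b12=1 t=5,i=1
  .#.##|.  b11=0 t=2,i=14
  .#.#.|#  b10=1 t=1,i=11
  .#..#|#  b9=1 t=0,i=12
  .#...|#  b8=1 t=1,i=13
  ..###|#  b7=1 t=3,i=16
  ..##.|.  b6=0 t=0,i=14
  ..#.#|.  b5=0 t=1,i=10
  ..#..|.  b4=0 t=0,i=11
  ...##|.  b3=0 t=3,i=15
  ...#.|#  b2=1 t=1,i=9
  ....#|.  b1=0 t=1,i=8
  .....|#  b0=1 t=1,i=0
  bits 10000101000001101001011110000101 = 2231801733

2231801733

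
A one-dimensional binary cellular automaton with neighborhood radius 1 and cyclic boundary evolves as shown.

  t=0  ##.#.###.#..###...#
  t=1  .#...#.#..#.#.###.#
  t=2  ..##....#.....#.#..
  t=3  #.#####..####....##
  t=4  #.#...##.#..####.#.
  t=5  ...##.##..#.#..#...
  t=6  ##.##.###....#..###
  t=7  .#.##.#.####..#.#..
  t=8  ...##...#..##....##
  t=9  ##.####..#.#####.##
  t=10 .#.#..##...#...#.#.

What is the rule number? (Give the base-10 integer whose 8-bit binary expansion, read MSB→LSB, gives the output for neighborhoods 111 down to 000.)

  ###|.  b7=0 t=0,i=0
  ##.|#  b6=1 t=0,i=1
  #.#|.  b5=0 t=0,i=2
  #..|#  b4=1 t=0,i=10
  .##|#  b3=1 t=0,i=5
  .#.|.  b2=0 t=0,i=3
  ..#|.  b1=0 t=0,i=11
  ...|#  b0=1 t=0,i=16
  bits 01011001 = 89

89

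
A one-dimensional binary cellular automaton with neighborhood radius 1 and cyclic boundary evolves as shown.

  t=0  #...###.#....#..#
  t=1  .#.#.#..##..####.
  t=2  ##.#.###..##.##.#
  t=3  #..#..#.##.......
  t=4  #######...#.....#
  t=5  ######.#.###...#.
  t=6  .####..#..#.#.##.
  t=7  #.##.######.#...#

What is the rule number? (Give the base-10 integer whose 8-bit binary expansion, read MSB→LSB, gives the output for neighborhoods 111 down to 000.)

150

  nb ###: next=#  (t=0,i=5, bit7=1)
  nb ##.: next=.  (t=0,i=0, bit6=0)
  nb #.#: next=.  (t=0,i=7, bit5=0)
  nb #..: next=#  (t=0,i=1, bit4=1)
  nb .##: next=.  (t=0,i=4, bit3=0)
  nb .#.: next=#  (t=0,i=8, bit2=1)
  nb ..#: next=#  (t=0,i=3, bit1=1)
  nb ...: next=.  (t=0,i=2, bit0=0)
  bits 10010110 = 150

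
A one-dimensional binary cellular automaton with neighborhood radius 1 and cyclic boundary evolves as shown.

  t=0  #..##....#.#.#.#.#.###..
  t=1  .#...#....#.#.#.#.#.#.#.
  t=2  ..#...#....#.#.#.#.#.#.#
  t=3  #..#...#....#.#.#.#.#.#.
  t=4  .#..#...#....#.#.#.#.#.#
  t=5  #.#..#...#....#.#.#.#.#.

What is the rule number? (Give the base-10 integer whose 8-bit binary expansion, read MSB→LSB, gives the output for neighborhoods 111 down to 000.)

  [7] ### => #  t=0,i=20
  [6] ##. => .  t=0,i=4
  [5] #.# => #  t=0,i=10
  [4] #.. => #  t=0,i=1
  [3] .## => .  t=0,i=3
  [2] .#. => .  t=0,i=0
  [1] ..# => .  t=0,i=2
  [0] ... => .  t=0,i=6
  bits 10110000 = 176

176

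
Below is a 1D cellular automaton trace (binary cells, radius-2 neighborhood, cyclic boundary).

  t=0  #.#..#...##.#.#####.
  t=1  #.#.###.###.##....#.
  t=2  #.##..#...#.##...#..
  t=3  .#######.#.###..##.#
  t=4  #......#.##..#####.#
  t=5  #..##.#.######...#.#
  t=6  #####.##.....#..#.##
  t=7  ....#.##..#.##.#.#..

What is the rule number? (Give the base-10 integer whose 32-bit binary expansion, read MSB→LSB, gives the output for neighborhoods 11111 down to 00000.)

  nb #####: next=.  (t=0,i=16, bit31=0)
  nb ####.: next=.  (t=0,i=17, bit30=0)
  nb ###.#: next=#  (t=0,i=18, bit29=1)
  nb ###..: next=#  (t=3,i=13, bit28=1)
  nb ##.##: next=.  (t=1,i=7, bit27=0)
  nb ##.#.: next=.  (t=0,i=11, bit26=0)
  nb ##..#: next=#  (t=2,i=4, bit25=1)
  nb ##...: next=.  (t=1,i=14, bit24=0)
  nb #.###: next=.  (t=0,i=14, bit23=0)
  nb #.##.: next=#  (t=1,i=12, bit22=1)
  nb #.#.#: next=#  (t=0,i=0, bit21=1)
  nb #.#..: next=#  (t=0,i=2, bit20=1)
  nb #..##: next=#  (t=3,i=15, bit19=1)
  nb #..#.: next=#  (t=0,i=4, bit18=1)
  nb #...#: next=.  (t=0,i=7, bit17=0)
  nb #....: next=.  (t=1,i=15, bit16=0)
  nb .####: next=.  (t=0,i=15, bit15=0)
  nb .###.: next=.  (t=1,i=5, bit14=0)
  nb .##.#: next=#  (t=0,i=10, bit13=1)
  nb .##..: next=#  (t=1,i=13, bit12=1)
  nb .#.##: next=#  (t=0,i=13, bit11=1)
  nb .#.#.: next=.  (t=0,i=1, bit10=0)
  nb .#..#: next=.  (t=0,i=3, bit9=0)
  nb .#...: next=#  (t=0,i=6, bit8=1)
  nb ..###: next=#  (t=4,i=13, bit7=1)
  nb ..##.: next=#  (t=0,i=9, bit6=1)
  nb ..#.#: next=.  (t=1,i=18, bit5=0)
  nb ..#..: next=#  (t=0,i=5, bit4=1)
  nb ...##: next=#  (t=0,i=8, bit3=1)
  nb ...#.: next=#  (t=1,i=17, bit2=1)
  nb ....#: next=.  (t=1,i=16, bit1=0)
  nb .....: next=#  (t=4,i=3, bit0=1)
  bits 00110010011111000011100111011101 = 847002077

847002077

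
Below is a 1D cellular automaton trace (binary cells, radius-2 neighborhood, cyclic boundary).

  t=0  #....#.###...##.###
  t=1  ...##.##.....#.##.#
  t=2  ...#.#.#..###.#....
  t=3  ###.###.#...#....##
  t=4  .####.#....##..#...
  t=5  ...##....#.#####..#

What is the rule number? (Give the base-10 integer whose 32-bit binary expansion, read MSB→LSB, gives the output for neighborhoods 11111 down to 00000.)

1789140567

  nb #####: next=.  (t=3,i=0, bit31=0)
  nb ####.: next=#  (t=0,i=18, bit30=1)
  nb ###.#: next=#  (t=2,i=12, bit29=1)
  nb ###..: next=.  (t=0,i=0, bit28=0)
  nb ##.##: next=#  (t=0,i=15, bit27=1)
  nb ##.#.: next=.  (t=1,i=17, bit26=0)
  nb ##..#: next=#  (t=4,i=13, bit25=1)
  nb ##...: next=.  (t=0,i=1, bit24=0)
  nb #.###: next=#  (t=0,i=7, bit23=1)
  nb #.##.: next=.  (t=1,i=6, bit22=0)
  nb #.#.#: next=#  (t=2,i=5, bit21=1)
  nb #.#..: next=.  (t=1,i=18, bit20=0)
  nb #..##: next=.  (t=2,i=9, bit19=0)
  nb #..#.: next=#  (t=4,i=14, bit18=1)
  nb #...#: next=.  (t=0,i=11, bit17=0)
  nb #....: next=.  (t=0,i=2, bit16=0)
  nb .####: next=.  (t=0,i=17, bit15=0)
  nb .###.: next=.  (t=0,i=8, bit14=0)
  nb .##.#: next=.  (t=0,i=14, bit13=0)
  nb .##..: next=#  (t=1,i=7, bit12=1)
  nb .#.##: next=#  (t=0,i=6, bit11=1)
  nb .#.#.: next=#  (t=2,i=4, bit10=1)
  nb .#..#: next=#  (t=2,i=8, bit9=1)
  nb .#...: next=.  (t=1,i=0, bit8=0)
  nb ..###: next=.  (t=2,i=10, bit7=0)
  nb ..##.: next=#  (t=0,i=13, bit6=1)
  nb ..#.#: next=.  (t=0,i=5, bit5=0)
  nb ..#..: next=#  (t=3,i=12, bit4=1)
  nb ...##: next=.  (t=0,i=12, bit3=0)
  nb ...#.: next=#  (t=0,i=4, bit2=1)
  nb ....#: next=#  (t=0,i=3, bit1=1)
  nb .....: next=#  (t=1,i=10, bit0=1)
  bits 01101010101001000001111001010111 = 1789140567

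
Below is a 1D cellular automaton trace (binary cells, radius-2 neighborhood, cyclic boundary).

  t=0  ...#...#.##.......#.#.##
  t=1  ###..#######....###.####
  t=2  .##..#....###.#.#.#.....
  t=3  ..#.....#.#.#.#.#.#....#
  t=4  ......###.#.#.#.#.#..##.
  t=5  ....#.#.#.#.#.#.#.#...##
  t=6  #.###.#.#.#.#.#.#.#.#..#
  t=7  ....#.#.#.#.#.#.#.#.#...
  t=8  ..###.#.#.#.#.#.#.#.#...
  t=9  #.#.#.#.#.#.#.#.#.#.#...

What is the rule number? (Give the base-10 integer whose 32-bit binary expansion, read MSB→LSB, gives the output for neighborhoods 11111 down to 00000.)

1903302822

  #####|.  b31=0 t=1,i=0
  ####.|#  b30=1 t=1,i=1
  ###.#|#  b29=1 t=1,i=18
  ###..|#  b28=1 t=1,i=2
  ##.##|.  b27=0 t=1,i=19
  ##.#.|.  b26=0 t=2,i=13
  ##..#|.  b25=0 t=1,i=3
  ##...|#  b24=1 t=0,i=0
  #.###|.  b23=0 t=1,i=20
  #.##.|#  b22=1 t=0,i=9
  #.#.#|#  b21=1 t=0,i=20
  #.#..|#  b20=1 t=2,i=18
  #..##|.  b19=0 t=1,i=4
  #..#.|.  b18=0 t=2,i=4
  #...#|#  b17=1 t=0,i=1
  #....|.  b16=0 t=0,i=12
  .####|.  b15=0 t=1,i=6
  .###.|.  b14=0 t=1,i=17
  .##.#|.  b13=0 t=6,i=0
  .##..|#  b12=1 t=0,i=10
  .#.##|#  b11=1 t=0,i=8
  .#.#.|.  b10=0 t=0,i=19
  .#..#|.  b9=0 t=3,i=0
  .#...|.  b8=0 t=0,i=4
  ..###|#  b7=1 t=1,i=5
  ..##.|.  b6=0 t=2,i=1
  ..#.#|#  b5=1 t=0,i=7
  ..#..|.  b4=0 t=0,i=3
  ...##|.  b3=0 t=1,i=15
  ...#.|#  b2=1 t=0,i=2
  ....#|#  b1=1 t=0,i=16
  .....|.  b0=0 t=0,i=13
  bits 01110001011100100001100010100110 = 1903302822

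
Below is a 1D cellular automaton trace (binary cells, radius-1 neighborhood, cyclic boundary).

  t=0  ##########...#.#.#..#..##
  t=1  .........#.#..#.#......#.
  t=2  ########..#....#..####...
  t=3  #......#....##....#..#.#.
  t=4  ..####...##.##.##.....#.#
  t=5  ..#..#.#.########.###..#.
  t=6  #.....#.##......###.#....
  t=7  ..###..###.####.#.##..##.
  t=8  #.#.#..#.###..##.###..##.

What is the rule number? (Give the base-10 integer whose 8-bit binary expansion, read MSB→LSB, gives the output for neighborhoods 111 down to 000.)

  nb ###: next=.  (t=0,i=0, bit7=0)
  nb ##.: next=#  (t=0,i=9, bit6=1)
  nb #.#: next=#  (t=0,i=14, bit5=1)
  nb #..: next=.  (t=0,i=10, bit4=0)
  nb .##: next=#  (t=0,i=23, bit3=1)
  nb .#.: next=.  (t=0,i=13, bit2=0)
  nb ..#: next=.  (t=0,i=12, bit1=0)
  nb ...: next=#  (t=0,i=11, bit0=1)
  bits 01101001 = 105

105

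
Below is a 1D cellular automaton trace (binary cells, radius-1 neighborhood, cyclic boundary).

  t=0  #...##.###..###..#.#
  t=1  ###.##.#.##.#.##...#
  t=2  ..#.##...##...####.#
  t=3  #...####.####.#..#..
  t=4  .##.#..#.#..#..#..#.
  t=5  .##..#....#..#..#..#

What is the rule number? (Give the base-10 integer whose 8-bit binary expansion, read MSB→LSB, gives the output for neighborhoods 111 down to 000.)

89

  [7] ### => .  t=0,i=8
  [6] ##. => #  t=0,i=0
  [5] #.# => .  t=0,i=6
  [4] #.. => #  t=0,i=1
  [3] .## => #  t=0,i=4
  [2] .#. => .  t=0,i=17
  [1] ..# => .  t=0,i=3
  [0] ... => #  t=0,i=2
  bits 01011001 = 89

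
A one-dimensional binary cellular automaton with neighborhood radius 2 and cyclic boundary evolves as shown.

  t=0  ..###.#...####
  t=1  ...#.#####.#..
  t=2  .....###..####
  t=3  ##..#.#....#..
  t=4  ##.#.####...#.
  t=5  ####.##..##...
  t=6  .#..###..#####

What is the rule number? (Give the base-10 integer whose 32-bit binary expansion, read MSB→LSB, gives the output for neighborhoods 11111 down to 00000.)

  ##### -> #   bit 31 = 1  t=1,i=7
  ####. -> .   bit 30 = 0  t=0,i=12
  ###.# -> .   bit 29 = 0  t=0,i=4
  ###.. -> .   bit 28 = 0  t=0,i=13
  ##.## -> #   bit 27 = 1  t=5,i=4
  ##.#. -> #   bit 26 = 1  t=0,i=5
  ##..# -> .   bit 25 = 0  t=0,i=0
  ##... -> #   bit 24 = 1  t=2,i=0
  #.### -> #   bit 23 = 1  t=1,i=5
  #.##. -> #   bit 22 = 1  t=4,i=0
  #.#.# -> #   bit 21 = 1  t=4,i=3
  #.#.. -> #   bit 20 = 1  t=0,i=6
  #..## -> .   bit 19 = 0  t=0,i=1
  #..#. -> #   bit 18 = 1  t=3,i=3
  #...# -> #   bit 17 = 1  t=0,i=8
  #.... -> #   bit 16 = 1  t=1,i=13
  .#### -> #   bit 15 = 1  t=0,i=11
  .###. -> #   bit 14 = 1  t=0,i=3
  .##.# -> #   bit 13 = 1  t=4,i=1
  .##.. -> #   bit 12 = 1  t=3,i=1
  .#.## -> .   bit 11 = 0  t=1,i=4
  .#.#. -> #   bit 10 = 1  t=3,i=5
  .#..# -> #   bit 9 = 1  t=3,i=12
  .#... -> #   bit 8 = 1  t=0,i=7
  ..### -> .   bit 7 = 0  t=0,i=2
  ..##. -> #   bit 6 = 1  t=3,i=0
  ..#.# -> .   bit 5 = 0  t=1,i=3
  ..#.. -> .   bit 4 = 0  t=3,i=11
  ...## -> #   bit 3 = 1  t=0,i=9
  ...#. -> .   bit 2 = 0  t=1,i=2
  ....# -> .   bit 1 = 0  t=1,i=1
  ..... -> .   bit 0 = 0  t=1,i=0
  bits 10001101111101111111011101001000 = 2381838152

2381838152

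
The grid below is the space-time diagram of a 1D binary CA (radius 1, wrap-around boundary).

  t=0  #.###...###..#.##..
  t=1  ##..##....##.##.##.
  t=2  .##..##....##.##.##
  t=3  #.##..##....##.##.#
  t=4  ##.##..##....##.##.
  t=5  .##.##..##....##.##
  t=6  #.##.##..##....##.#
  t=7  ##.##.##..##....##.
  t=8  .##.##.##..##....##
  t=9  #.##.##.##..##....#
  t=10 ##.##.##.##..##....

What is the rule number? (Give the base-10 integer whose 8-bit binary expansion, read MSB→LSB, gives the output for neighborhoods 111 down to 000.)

  [7] ### => .  t=0,i=3
  [6] ##. => #  t=0,i=4
  [5] #.# => #  t=0,i=1
  [4] #.. => #  t=0,i=5
  [3] .## => .  t=0,i=2
  [2] .#. => #  t=0,i=0
  [1] ..# => .  t=0,i=7
  [0] ... => .  t=0,i=6
  bits 01110100 = 116

116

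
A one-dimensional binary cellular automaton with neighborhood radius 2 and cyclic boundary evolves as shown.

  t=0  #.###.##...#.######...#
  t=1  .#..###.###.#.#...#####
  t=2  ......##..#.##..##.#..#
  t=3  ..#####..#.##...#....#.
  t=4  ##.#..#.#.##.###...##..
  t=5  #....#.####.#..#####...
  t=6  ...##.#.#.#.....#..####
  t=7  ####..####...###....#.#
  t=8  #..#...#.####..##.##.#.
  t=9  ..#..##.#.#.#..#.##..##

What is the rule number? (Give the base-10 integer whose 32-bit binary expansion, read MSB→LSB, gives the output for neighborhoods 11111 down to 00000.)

963021903

  #####|.  b31=0 t=0,i=15
  ####.|.  b30=0 t=0,i=17
  ###.#|#  b29=1 t=0,i=4
  ###..|#  b28=1 t=0,i=18
  ##.##|#  b27=1 t=0,i=1
  ##.#.|.  b26=0 t=1,i=0
  ##..#|.  b25=0 t=2,i=8
  ##...|#  b24=1 t=0,i=8
  #.###|.  b23=0 t=0,i=2
  #.##.|#  b22=1 t=0,i=6
  #.#.#|#  b21=1 t=1,i=12
  #.#..|.  b20=0 t=1,i=1
  #..##|.  b19=0 t=1,i=3
  #..#.|#  b18=1 t=2,i=9
  #...#|#  b17=1 t=0,i=9
  #....|.  b16=0 t=2,i=1
  .####|#  b15=1 t=0,i=14
  .###.|.  b14=0 t=0,i=3
  .##.#|.  b13=0 t=0,i=0
  .##..|.  b12=0 t=0,i=7
  .#.##|#  b11=1 t=0,i=12
  .#.#.|#  b10=1 t=1,i=13
  .#..#|.  b9=0 t=1,i=2
  .#...|.  b8=0 t=1,i=15
  ..###|.  b7=0 t=1,i=4
  ..##.|#  b6=1 t=0,i=22
  ..#.#|.  b5=0 t=0,i=11
  ..#..|.  b4=0 t=2,i=22
  ...##|#  b3=1 t=0,i=21
  ...#.|#  b2=1 t=0,i=10
  ....#|#  b1=1 t=2,i=4
  .....|#  b0=1 t=2,i=2
  bits 00111001011001101000110001001111 = 963021903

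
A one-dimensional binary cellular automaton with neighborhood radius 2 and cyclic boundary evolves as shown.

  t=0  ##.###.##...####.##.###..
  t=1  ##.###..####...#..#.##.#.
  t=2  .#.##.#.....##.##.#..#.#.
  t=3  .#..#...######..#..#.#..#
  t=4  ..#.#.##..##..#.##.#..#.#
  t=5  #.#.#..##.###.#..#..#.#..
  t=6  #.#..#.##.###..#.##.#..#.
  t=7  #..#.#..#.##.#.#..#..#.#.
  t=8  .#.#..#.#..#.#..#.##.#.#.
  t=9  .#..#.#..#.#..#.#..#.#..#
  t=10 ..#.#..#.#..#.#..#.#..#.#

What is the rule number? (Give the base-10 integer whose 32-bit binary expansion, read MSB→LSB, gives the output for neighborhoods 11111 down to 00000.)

  #####|#  b31=1 t=3,i=10
  ####.|.  b30=0 t=0,i=14
  ###.#|#  b29=1 t=0,i=5
  ###..|.  b28=0 t=0,i=22
  ##.##|.  b27=0 t=0,i=2
  ##.#.|.  b26=0 t=1,i=22
  ##..#|#  b25=1 t=0,i=23
  ##...|#  b24=1 t=0,i=9
  #.###|#  b23=1 t=0,i=3
  #.##.|.  b22=0 t=0,i=7
  #.#.#|#  b21=1 t=1,i=23
  #.#..|.  b20=0 t=2,i=6
  #..##|.  b19=0 t=0,i=24
  #..#.|.  b18=0 t=1,i=17
  #...#|#  b17=1 t=0,i=10
  #....|#  b16=1 t=2,i=8
  .####|.  b15=0 t=0,i=13
  .###.|#  b14=1 t=0,i=4
  .##.#|#  b13=1 t=0,i=1
  .##..|#  b12=1 t=0,i=8
  .#.##|.  b11=0 t=1,i=19
  .#.#.|.  b10=0 t=2,i=22
  .#..#|#  b9=1 t=1,i=16
  .#...|.  b8=0 t=2,i=7
  ..###|.  b7=0 t=0,i=12
  ..##.|#  b6=1 t=0,i=0
  ..#.#|#  b5=1 t=1,i=18
  ..#..|#  b4=1 t=1,i=15
  ...##|#  b3=1 t=0,i=11
  ...#.|.  b2=0 t=1,i=14
  ....#|#  b1=1 t=2,i=10
  .....|#  b0=1 t=2,i=9
  bits 10100011101000110111001001111011 = 2745397883

2745397883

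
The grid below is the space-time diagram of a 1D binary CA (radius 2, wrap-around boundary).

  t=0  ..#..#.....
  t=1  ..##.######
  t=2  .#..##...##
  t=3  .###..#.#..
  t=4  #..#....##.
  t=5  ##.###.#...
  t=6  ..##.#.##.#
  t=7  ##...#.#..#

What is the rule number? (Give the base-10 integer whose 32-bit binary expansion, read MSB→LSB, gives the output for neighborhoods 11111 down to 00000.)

2046362393

  nb #####: next=.  (t=1,i=7, bit31=0)
  nb ####.: next=#  (t=1,i=9, bit30=1)
  nb ###.#: next=#  (t=5,i=5, bit29=1)
  nb ###..: next=#  (t=1,i=10, bit28=1)
  nb ##.##: next=#  (t=1,i=4, bit27=1)
  nb ##.#.: next=.  (t=2,i=0, bit26=0)
  nb ##..#: next=.  (t=1,i=0, bit25=0)
  nb ##...: next=#  (t=2,i=6, bit24=1)
  nb #.###: next=#  (t=1,i=5, bit23=1)
  nb #.##.: next=#  (t=6,i=7, bit22=1)
  nb #.#.#: next=#  (t=6,i=5, bit21=1)
  nb #.#..: next=#  (t=2,i=1, bit20=1)
  nb #..##: next=#  (t=1,i=1, bit19=1)
  nb #..#.: next=.  (t=0,i=4, bit18=0)
  nb #...#: next=.  (t=2,i=7, bit17=0)
  nb #....: next=#  (t=0,i=7, bit16=1)
  nb .####: next=.  (t=1,i=6, bit15=0)
  nb .###.: next=.  (t=3,i=2, bit14=0)
  nb .##.#: next=.  (t=1,i=3, bit13=0)
  nb .##..: next=.  (t=2,i=5, bit12=0)
  nb .#.##: next=.  (t=6,i=6, bit11=0)
  nb .#.#.: next=.  (t=3,i=7, bit10=0)
  nb .#..#: next=#  (t=0,i=3, bit9=1)
  nb .#...: next=#  (t=0,i=6, bit8=1)
  nb ..###: next=.  (t=3,i=1, bit7=0)
  nb ..##.: next=.  (t=1,i=2, bit6=0)
  nb ..#.#: next=.  (t=3,i=6, bit5=0)
  nb ..#..: next=#  (t=0,i=2, bit4=1)
  nb ...##: next=#  (t=2,i=8, bit3=1)
  nb ...#.: next=.  (t=0,i=1, bit2=0)
  nb ....#: next=.  (t=0,i=0, bit1=0)
  nb .....: next=#  (t=0,i=8, bit0=1)
  bits 01111001111110010000001100011001 = 2046362393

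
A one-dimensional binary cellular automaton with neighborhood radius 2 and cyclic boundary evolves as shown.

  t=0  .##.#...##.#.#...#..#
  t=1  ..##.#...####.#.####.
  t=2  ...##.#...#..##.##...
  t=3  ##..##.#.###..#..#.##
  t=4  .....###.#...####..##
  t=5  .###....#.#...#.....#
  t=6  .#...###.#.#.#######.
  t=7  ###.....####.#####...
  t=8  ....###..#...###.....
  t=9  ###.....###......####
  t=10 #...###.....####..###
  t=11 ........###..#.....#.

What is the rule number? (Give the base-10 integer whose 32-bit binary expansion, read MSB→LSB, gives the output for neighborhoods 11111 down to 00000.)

2225452823

  ##### -> #   bit 31 = 1  t=6,i=15
  ####. -> .   bit 30 = 0  t=1,i=11
  ###.# -> .   bit 29 = 0  t=1,i=12
  ###.. -> .   bit 28 = 0  t=1,i=19
  ##.## -> .   bit 27 = 0  t=2,i=15
  ##.#. -> #   bit 26 = 1  t=0,i=3
  ##..# -> .   bit 25 = 0  t=3,i=2
  ##... -> .   bit 24 = 0  t=1,i=20
  #.### -> #   bit 23 = 1  t=1,i=16
  #.##. -> .   bit 22 = 0  t=0,i=1
  #.#.# -> #   bit 21 = 1  t=0,i=11
  #.#.. -> .   bit 20 = 0  t=0,i=4
  #..## -> .   bit 19 = 0  t=2,i=12
  #..#. -> #   bit 18 = 1  t=0,i=19
  #...# -> .   bit 17 = 0  t=0,i=6
  #.... -> #   bit 16 = 1  t=2,i=19
  .#### -> #   bit 15 = 1  t=1,i=10
  .###. -> .   bit 14 = 0  t=3,i=10
  .##.# -> #   bit 13 = 1  t=0,i=2
  .##.. -> #   bit 12 = 1  t=2,i=17
  .#.## -> .   bit 11 = 0  t=0,i=0
  .#.#. -> #   bit 10 = 1  t=0,i=12
  .#..# -> #   bit 9 = 1  t=0,i=18
  .#... -> #   bit 8 = 1  t=0,i=5
  ..### -> .   bit 7 = 0  t=1,i=9
  ..##. -> .   bit 6 = 0  t=0,i=8
  ..#.# -> .   bit 5 = 0  t=0,i=20
  ..#.. -> #   bit 4 = 1  t=0,i=17
  ...## -> .   bit 3 = 0  t=0,i=7
  ...#. -> #   bit 2 = 1  t=0,i=16
  ....# -> #   bit 1 = 1  t=2,i=1
  ..... -> #   bit 0 = 1  t=2,i=0
  bits 10000100101001011011011100010111 = 2225452823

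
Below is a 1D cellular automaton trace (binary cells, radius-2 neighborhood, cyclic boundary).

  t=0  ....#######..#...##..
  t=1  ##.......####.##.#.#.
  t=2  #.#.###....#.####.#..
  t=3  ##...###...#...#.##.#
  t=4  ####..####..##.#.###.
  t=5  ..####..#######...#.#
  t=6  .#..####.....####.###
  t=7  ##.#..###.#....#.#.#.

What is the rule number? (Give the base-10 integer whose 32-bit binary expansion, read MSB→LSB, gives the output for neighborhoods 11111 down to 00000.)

1600021857

  #####|.  b31=0 t=0,i=6
  ####.|#  b30=1 t=0,i=9
  ###.#|.  b29=0 t=1,i=12
  ###..|#  b28=1 t=0,i=10
  ##.##|#  b27=1 t=1,i=13
  ##.#.|#  b26=1 t=1,i=16
  ##..#|#  b25=1 t=0,i=11
  ##...|#  b24=1 t=0,i=19
  #.###|.  b23=0 t=2,i=4
  #.##.|#  b22=1 t=1,i=0
  #.#.#|.  b21=0 t=1,i=17
  #.#..|#  b20=1 t=2,i=18
  #..##|#  b19=1 t=4,i=5
  #..#.|#  b18=1 t=0,i=12
  #...#|#  b17=1 t=0,i=15
  #....|.  b16=0 t=0,i=20
  .####|.  b15=0 t=0,i=5
  .###.|#  b14=1 t=2,i=5
  .##.#|#  b13=1 t=1,i=15
  .##..|.  b12=0 t=0,i=18
  .#.##|.  b11=0 t=1,i=20
  .#.#.|#  b10=1 t=1,i=18
  .#..#|.  b9=0 t=2,i=19
  .#...|#  b8=1 t=0,i=14
  ..###|.  b7=0 t=0,i=4
  ..##.|#  b6=1 t=0,i=17
  ..#.#|#  b5=1 t=2,i=0
  ..#..|.  b4=0 t=0,i=13
  ...##|.  b3=0 t=0,i=3
  ...#.|.  b2=0 t=2,i=10
  ....#|.  b1=0 t=0,i=2
  .....|#  b0=1 t=0,i=0
  bits 01011111010111100110010101100001 = 1600021857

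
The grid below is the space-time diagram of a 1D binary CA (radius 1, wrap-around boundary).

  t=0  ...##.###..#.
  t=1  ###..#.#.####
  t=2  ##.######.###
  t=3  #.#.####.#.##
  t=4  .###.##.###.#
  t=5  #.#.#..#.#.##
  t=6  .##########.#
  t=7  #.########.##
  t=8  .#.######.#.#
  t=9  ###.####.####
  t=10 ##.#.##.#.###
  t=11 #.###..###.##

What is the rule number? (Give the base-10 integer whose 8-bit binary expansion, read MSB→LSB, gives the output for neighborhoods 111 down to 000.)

  ###|#  b7=1 t=0,i=7
  ##.|.  b6=0 t=0,i=4
  #.#|#  b5=1 t=0,i=5
  #..|#  b4=1 t=0,i=9
  .##|.  b3=0 t=0,i=3
  .#.|#  b2=1 t=0,i=11
  ..#|#  b1=1 t=0,i=2
  ...|#  b0=1 t=0,i=0
  bits 10110111 = 183

183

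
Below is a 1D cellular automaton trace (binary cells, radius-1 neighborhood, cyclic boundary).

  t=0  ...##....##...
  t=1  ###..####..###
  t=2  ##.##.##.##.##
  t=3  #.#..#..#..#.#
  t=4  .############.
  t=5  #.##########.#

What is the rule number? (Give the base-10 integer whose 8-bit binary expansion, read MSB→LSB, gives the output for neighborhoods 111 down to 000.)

  ### -> #   bit 7 = 1  t=1,i=0
  ##. -> .   bit 6 = 0  t=0,i=4
  #.# -> #   bit 5 = 1  t=2,i=2
  #.. -> #   bit 4 = 1  t=0,i=5
  .## -> .   bit 3 = 0  t=0,i=3
  .#. -> #   bit 2 = 1  t=3,i=2
  ..# -> #   bit 1 = 1  t=0,i=2
  ... -> #   bit 0 = 1  t=0,i=0
  bits 10110111 = 183

183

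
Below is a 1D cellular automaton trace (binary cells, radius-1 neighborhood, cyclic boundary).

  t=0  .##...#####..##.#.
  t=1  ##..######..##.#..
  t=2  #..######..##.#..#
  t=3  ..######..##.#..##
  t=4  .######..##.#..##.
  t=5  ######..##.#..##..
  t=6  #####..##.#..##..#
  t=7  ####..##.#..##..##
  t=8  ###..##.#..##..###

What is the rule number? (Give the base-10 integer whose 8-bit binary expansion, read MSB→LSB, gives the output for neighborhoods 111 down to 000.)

171

  [7] ### => #  t=0,i=7
  [6] ##. => .  t=0,i=2
  [5] #.# => #  t=0,i=15
  [4] #.. => .  t=0,i=3
  [3] .## => #  t=0,i=1
  [2] .#. => .  t=0,i=16
  [1] ..# => #  t=0,i=0
  [0] ... => #  t=0,i=4
  bits 10101011 = 171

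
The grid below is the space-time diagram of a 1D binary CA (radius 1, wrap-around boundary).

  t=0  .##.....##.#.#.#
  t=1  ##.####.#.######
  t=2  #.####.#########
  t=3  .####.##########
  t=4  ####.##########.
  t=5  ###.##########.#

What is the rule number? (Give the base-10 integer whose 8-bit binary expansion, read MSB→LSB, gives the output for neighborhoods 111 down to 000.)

189

  [7] ### => #  t=1,i=0
  [6] ##. => .  t=0,i=2
  [5] #.# => #  t=0,i=0
  [4] #.. => #  t=0,i=3
  [3] .## => #  t=0,i=1
  [2] .#. => #  t=0,i=11
  [1] ..# => .  t=0,i=7
  [0] ... => #  t=0,i=4
  bits 10111101 = 189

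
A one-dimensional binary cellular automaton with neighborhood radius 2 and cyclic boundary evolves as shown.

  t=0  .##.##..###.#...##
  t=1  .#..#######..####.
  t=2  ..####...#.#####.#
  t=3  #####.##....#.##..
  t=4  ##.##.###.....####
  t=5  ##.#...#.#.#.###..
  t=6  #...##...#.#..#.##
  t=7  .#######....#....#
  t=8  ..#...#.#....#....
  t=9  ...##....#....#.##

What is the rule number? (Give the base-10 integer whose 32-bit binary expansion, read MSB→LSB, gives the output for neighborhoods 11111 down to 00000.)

  nb #####: next=.  (t=1,i=6, bit31=0)
  nb ####.: next=#  (t=1,i=9, bit30=1)
  nb ###.#: next=#  (t=0,i=10, bit29=1)
  nb ###..: next=.  (t=1,i=10, bit28=0)
  nb ##.##: next=.  (t=0,i=0, bit27=0)
  nb ##.#.: next=.  (t=0,i=11, bit26=0)
  nb ##..#: next=#  (t=0,i=6, bit25=1)
  nb ##...: next=#  (t=2,i=6, bit24=1)
  nb #.###: next=.  (t=2,i=11, bit23=0)
  nb #.##.: next=#  (t=0,i=1, bit22=1)
  nb #.#.#: next=#  (t=5,i=9, bit21=1)
  nb #.#..: next=.  (t=0,i=12, bit20=0)
  nb #..##: next=#  (t=0,i=7, bit19=1)
  nb #..#.: next=.  (t=1,i=0, bit18=0)
  nb #...#: next=#  (t=0,i=14, bit17=1)
  nb #....: next=.  (t=3,i=9, bit16=0)
  nb .####: next=#  (t=1,i=5, bit15=1)
  nb .###.: next=#  (t=0,i=9, bit14=1)
  nb .##.#: next=.  (t=0,i=2, bit13=0)
  nb .##..: next=#  (t=0,i=5, bit12=1)
  nb .#.##: next=.  (t=2,i=10, bit11=0)
  nb .#.#.: next=.  (t=5,i=8, bit10=0)
  nb .#..#: next=#  (t=1,i=2, bit9=1)
  nb .#...: next=#  (t=0,i=13, bit8=1)
  nb ..###: next=#  (t=0,i=8, bit7=1)
  nb ..##.: next=#  (t=0,i=16, bit6=1)
  nb ..#.#: next=.  (t=2,i=9, bit5=0)
  nb ..#..: next=.  (t=1,i=1, bit4=0)
  nb ...##: next=#  (t=0,i=15, bit3=1)
  nb ...#.: next=.  (t=2,i=8, bit2=0)
  nb ....#: next=.  (t=3,i=10, bit1=0)
  nb .....: next=#  (t=4,i=11, bit0=1)
  bits 01100011011010101101001111001001 = 1667945417

1667945417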